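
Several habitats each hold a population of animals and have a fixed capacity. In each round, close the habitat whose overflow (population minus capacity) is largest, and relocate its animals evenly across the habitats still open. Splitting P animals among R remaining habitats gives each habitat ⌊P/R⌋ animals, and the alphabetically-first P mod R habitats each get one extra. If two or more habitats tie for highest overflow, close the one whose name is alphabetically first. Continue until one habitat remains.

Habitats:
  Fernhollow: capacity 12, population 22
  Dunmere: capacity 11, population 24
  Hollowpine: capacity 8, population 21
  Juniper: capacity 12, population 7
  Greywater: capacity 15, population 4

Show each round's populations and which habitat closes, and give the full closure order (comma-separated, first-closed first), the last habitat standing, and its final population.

Closure order: Dunmere, Hollowpine, Fernhollow, Juniper
Last habitat: Greywater with 78 animals

Round 1: Dunmere=24 Fernhollow=22 Greywater=4 Hollowpine=21 Juniper=7 → close Dunmere (overflow 13)
  24÷4 = 6 each, +1 to first 0
Round 2: Fernhollow=28 Greywater=10 Hollowpine=27 Juniper=13 → close Hollowpine (overflow 19)
  27÷3 = 9 each, +1 to first 0
Round 3: Fernhollow=37 Greywater=19 Juniper=22 → close Fernhollow (overflow 25)
  37÷2 = 18 each, +1 to first 1
Round 4: Greywater=38 Juniper=40 → close Juniper (overflow 28)
  40÷1 = 40 each, +1 to first 0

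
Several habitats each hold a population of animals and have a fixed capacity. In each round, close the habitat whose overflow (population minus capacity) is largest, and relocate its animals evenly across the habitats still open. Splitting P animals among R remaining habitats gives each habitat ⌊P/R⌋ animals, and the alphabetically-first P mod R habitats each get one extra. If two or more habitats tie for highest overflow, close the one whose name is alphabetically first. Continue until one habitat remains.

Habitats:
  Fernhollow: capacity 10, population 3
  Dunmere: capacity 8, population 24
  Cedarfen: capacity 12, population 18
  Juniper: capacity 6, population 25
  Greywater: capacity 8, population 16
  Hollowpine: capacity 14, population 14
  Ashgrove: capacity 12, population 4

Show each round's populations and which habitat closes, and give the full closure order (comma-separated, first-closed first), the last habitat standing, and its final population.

Closure order: Juniper, Dunmere, Greywater, Cedarfen, Hollowpine, Ashgrove
Last habitat: Fernhollow with 104 animals

Round 1: Ashgrove=4 Cedarfen=18 Dunmere=24 Fernhollow=3 Greywater=16 Hollowpine=14 Juniper=25 → close Juniper (overflow 19)
  25÷6 = 4 each, +1 to first 1
Round 2: Ashgrove=9 Cedarfen=22 Dunmere=28 Fernhollow=7 Greywater=20 Hollowpine=18 → close Dunmere (overflow 20)
  28÷5 = 5 each, +1 to first 3
Round 3: Ashgrove=15 Cedarfen=28 Fernhollow=13 Greywater=25 Hollowpine=23 → close Greywater (overflow 17)
  25÷4 = 6 each, +1 to first 1
Round 4: Ashgrove=22 Cedarfen=34 Fernhollow=19 Hollowpine=29 → close Cedarfen (overflow 22)
  34÷3 = 11 each, +1 to first 1
Round 5: Ashgrove=34 Fernhollow=30 Hollowpine=40 → close Hollowpine (overflow 26)
  40÷2 = 20 each, +1 to first 0
Round 6: Ashgrove=54 Fernhollow=50 → close Ashgrove (overflow 42)
  54÷1 = 54 each, +1 to first 0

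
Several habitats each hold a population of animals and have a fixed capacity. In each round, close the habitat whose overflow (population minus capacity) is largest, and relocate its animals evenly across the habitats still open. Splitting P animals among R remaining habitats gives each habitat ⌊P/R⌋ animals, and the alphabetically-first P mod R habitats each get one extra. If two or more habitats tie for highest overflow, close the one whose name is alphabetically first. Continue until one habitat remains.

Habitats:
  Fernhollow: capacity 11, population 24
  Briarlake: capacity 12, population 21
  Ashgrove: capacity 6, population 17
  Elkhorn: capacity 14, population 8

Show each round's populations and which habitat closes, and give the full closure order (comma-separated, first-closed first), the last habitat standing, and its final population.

Closure order: Fernhollow, Ashgrove, Briarlake
Last habitat: Elkhorn with 70 animals

Round 1: Ashgrove=17 Briarlake=21 Elkhorn=8 Fernhollow=24 → close Fernhollow (overflow 13)
  24÷3 = 8 each, +1 to first 0
Round 2: Ashgrove=25 Briarlake=29 Elkhorn=16 → close Ashgrove (overflow 19)
  25÷2 = 12 each, +1 to first 1
Round 3: Briarlake=42 Elkhorn=28 → close Briarlake (overflow 30)
  42÷1 = 42 each, +1 to first 0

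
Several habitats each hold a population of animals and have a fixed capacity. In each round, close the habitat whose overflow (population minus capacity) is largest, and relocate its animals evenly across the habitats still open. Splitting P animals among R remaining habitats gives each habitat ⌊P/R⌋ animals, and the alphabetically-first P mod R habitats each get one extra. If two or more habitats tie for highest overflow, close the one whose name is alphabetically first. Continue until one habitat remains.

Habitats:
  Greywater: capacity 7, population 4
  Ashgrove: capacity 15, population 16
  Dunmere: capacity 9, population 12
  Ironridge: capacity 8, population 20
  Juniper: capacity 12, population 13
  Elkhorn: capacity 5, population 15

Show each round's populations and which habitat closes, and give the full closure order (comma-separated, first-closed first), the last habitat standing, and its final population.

Closure order: Ironridge, Elkhorn, Dunmere, Ashgrove, Juniper
Last habitat: Greywater with 80 animals

Round 1: Ashgrove=16 Dunmere=12 Elkhorn=15 Greywater=4 Ironridge=20 Juniper=13 → close Ironridge (overflow 12)
  20÷5 = 4 each, +1 to first 0
Round 2: Ashgrove=20 Dunmere=16 Elkhorn=19 Greywater=8 Juniper=17 → close Elkhorn (overflow 14)
  19÷4 = 4 each, +1 to first 3
Round 3: Ashgrove=25 Dunmere=21 Greywater=13 Juniper=21 → close Dunmere (overflow 12)
  21÷3 = 7 each, +1 to first 0
Round 4: Ashgrove=32 Greywater=20 Juniper=28 → close Ashgrove (overflow 17)
  32÷2 = 16 each, +1 to first 0
Round 5: Greywater=36 Juniper=44 → close Juniper (overflow 32)
  44÷1 = 44 each, +1 to first 0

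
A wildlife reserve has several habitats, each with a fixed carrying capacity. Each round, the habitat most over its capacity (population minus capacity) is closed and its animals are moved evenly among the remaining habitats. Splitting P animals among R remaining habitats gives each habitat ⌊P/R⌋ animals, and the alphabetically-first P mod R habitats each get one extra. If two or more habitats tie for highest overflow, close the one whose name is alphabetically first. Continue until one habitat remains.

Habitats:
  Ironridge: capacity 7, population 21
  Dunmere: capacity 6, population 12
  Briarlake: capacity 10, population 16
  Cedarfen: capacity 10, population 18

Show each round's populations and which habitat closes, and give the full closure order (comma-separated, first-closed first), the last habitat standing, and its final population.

Round 1: Briarlake=16 Cedarfen=18 Dunmere=12 Ironridge=21 → close Ironridge (overflow 14)
  21÷3 = 7 each, +1 to first 0
Round 2: Briarlake=23 Cedarfen=25 Dunmere=19 → close Cedarfen (overflow 15)
  25÷2 = 12 each, +1 to first 1
Round 3: Briarlake=36 Dunmere=31 → close Briarlake (overflow 26)
  36÷1 = 36 each, +1 to first 0

Closure order: Ironridge, Cedarfen, Briarlake
Last habitat: Dunmere with 67 animals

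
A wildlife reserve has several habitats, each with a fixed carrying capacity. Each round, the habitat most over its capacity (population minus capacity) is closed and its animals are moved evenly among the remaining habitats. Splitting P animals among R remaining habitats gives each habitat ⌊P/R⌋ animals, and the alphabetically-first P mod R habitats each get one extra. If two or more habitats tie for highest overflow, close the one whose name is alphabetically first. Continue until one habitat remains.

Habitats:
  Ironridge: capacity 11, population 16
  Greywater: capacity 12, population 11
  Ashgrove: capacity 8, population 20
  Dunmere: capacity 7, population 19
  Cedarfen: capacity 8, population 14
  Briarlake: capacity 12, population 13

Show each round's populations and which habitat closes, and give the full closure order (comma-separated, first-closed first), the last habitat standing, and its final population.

Closure order: Ashgrove, Dunmere, Cedarfen, Ironridge, Briarlake
Last habitat: Greywater with 93 animals

Round 1: Ashgrove=20 Briarlake=13 Cedarfen=14 Dunmere=19 Greywater=11 Ironridge=16 → close Ashgrove (overflow 12)
  20÷5 = 4 each, +1 to first 0
Round 2: Briarlake=17 Cedarfen=18 Dunmere=23 Greywater=15 Ironridge=20 → close Dunmere (overflow 16)
  23÷4 = 5 each, +1 to first 3
Round 3: Briarlake=23 Cedarfen=24 Greywater=21 Ironridge=25 → close Cedarfen (overflow 16)
  24÷3 = 8 each, +1 to first 0
Round 4: Briarlake=31 Greywater=29 Ironridge=33 → close Ironridge (overflow 22)
  33÷2 = 16 each, +1 to first 1
Round 5: Briarlake=48 Greywater=45 → close Briarlake (overflow 36)
  48÷1 = 48 each, +1 to first 0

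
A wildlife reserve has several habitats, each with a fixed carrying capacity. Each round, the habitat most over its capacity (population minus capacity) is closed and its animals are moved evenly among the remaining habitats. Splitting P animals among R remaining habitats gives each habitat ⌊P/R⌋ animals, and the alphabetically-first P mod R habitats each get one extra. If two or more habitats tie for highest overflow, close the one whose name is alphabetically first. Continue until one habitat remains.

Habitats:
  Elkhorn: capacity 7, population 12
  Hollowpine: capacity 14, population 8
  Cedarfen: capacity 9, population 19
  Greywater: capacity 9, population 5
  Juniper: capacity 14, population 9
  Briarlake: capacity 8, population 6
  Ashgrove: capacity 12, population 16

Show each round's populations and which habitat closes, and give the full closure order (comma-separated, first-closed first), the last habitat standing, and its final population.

Closure order: Cedarfen, Ashgrove, Elkhorn, Briarlake, Greywater, Hollowpine
Last habitat: Juniper with 75 animals

Round 1: Ashgrove=16 Briarlake=6 Cedarfen=19 Elkhorn=12 Greywater=5 Hollowpine=8 Juniper=9 → close Cedarfen (overflow 10)
  19÷6 = 3 each, +1 to first 1
Round 2: Ashgrove=20 Briarlake=9 Elkhorn=15 Greywater=8 Hollowpine=11 Juniper=12 → close Ashgrove (overflow 8)
  20÷5 = 4 each, +1 to first 0
Round 3: Briarlake=13 Elkhorn=19 Greywater=12 Hollowpine=15 Juniper=16 → close Elkhorn (overflow 12)
  19÷4 = 4 each, +1 to first 3
Round 4: Briarlake=18 Greywater=17 Hollowpine=20 Juniper=20 → close Briarlake (overflow 10)
  18÷3 = 6 each, +1 to first 0
Round 5: Greywater=23 Hollowpine=26 Juniper=26 → close Greywater (overflow 14)
  23÷2 = 11 each, +1 to first 1
Round 6: Hollowpine=38 Juniper=37 → close Hollowpine (overflow 24)
  38÷1 = 38 each, +1 to first 0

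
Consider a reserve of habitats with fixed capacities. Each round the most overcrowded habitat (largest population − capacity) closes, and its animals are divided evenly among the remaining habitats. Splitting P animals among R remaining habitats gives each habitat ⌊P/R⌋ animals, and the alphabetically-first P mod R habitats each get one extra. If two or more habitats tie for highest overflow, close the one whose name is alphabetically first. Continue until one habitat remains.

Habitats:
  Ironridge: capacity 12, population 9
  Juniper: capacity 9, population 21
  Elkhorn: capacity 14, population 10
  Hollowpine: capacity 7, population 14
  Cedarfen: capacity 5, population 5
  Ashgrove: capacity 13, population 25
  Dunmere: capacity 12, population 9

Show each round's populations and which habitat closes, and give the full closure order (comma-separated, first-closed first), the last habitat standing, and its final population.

Round 1: Ashgrove=25 Cedarfen=5 Dunmere=9 Elkhorn=10 Hollowpine=14 Ironridge=9 Juniper=21 → close Ashgrove (overflow 12)
  25÷6 = 4 each, +1 to first 1
Round 2: Cedarfen=10 Dunmere=13 Elkhorn=14 Hollowpine=18 Ironridge=13 Juniper=25 → close Juniper (overflow 16)
  25÷5 = 5 each, +1 to first 0
Round 3: Cedarfen=15 Dunmere=18 Elkhorn=19 Hollowpine=23 Ironridge=18 → close Hollowpine (overflow 16)
  23÷4 = 5 each, +1 to first 3
Round 4: Cedarfen=21 Dunmere=24 Elkhorn=25 Ironridge=23 → close Cedarfen (overflow 16)
  21÷3 = 7 each, +1 to first 0
Round 5: Dunmere=31 Elkhorn=32 Ironridge=30 → close Dunmere (overflow 19)
  31÷2 = 15 each, +1 to first 1
Round 6: Elkhorn=48 Ironridge=45 → close Elkhorn (overflow 34)
  48÷1 = 48 each, +1 to first 0

Closure order: Ashgrove, Juniper, Hollowpine, Cedarfen, Dunmere, Elkhorn
Last habitat: Ironridge with 93 animals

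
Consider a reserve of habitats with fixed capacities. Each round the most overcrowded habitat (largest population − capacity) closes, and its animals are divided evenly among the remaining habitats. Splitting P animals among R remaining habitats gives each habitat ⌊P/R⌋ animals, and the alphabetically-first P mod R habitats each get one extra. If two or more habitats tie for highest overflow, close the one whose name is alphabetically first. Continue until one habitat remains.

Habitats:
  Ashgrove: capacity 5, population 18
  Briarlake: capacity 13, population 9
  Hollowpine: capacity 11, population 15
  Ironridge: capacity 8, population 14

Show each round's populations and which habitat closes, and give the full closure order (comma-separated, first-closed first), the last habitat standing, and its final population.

Closure order: Ashgrove, Ironridge, Hollowpine
Last habitat: Briarlake with 56 animals

Round 1: Ashgrove=18 Briarlake=9 Hollowpine=15 Ironridge=14 → close Ashgrove (overflow 13)
  18÷3 = 6 each, +1 to first 0
Round 2: Briarlake=15 Hollowpine=21 Ironridge=20 → close Ironridge (overflow 12)
  20÷2 = 10 each, +1 to first 0
Round 3: Briarlake=25 Hollowpine=31 → close Hollowpine (overflow 20)
  31÷1 = 31 each, +1 to first 0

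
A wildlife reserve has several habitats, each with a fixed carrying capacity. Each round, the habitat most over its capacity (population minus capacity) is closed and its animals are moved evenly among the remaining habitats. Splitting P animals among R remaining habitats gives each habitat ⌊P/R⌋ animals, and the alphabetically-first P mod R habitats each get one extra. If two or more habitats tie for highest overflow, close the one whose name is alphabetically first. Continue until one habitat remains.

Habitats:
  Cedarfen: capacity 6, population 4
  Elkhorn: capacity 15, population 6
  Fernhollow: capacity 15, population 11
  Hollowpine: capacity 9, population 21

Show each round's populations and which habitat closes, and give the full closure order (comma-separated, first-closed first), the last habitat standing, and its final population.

Round 1: Cedarfen=4 Elkhorn=6 Fernhollow=11 Hollowpine=21 → close Hollowpine (overflow 12)
  21÷3 = 7 each, +1 to first 0
Round 2: Cedarfen=11 Elkhorn=13 Fernhollow=18 → close Cedarfen (overflow 5)
  11÷2 = 5 each, +1 to first 1
Round 3: Elkhorn=19 Fernhollow=23 → close Fernhollow (overflow 8)
  23÷1 = 23 each, +1 to first 0

Closure order: Hollowpine, Cedarfen, Fernhollow
Last habitat: Elkhorn with 42 animals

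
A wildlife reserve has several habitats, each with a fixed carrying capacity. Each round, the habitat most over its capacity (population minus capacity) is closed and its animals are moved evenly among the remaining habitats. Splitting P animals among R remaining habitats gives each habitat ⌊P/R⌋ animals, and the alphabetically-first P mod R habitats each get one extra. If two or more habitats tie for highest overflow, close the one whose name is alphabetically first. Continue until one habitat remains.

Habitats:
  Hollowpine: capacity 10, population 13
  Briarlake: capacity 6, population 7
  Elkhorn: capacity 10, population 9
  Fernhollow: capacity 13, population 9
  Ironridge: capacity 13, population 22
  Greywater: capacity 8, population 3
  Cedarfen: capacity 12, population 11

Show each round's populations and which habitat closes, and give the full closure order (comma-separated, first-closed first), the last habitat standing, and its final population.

Closure order: Ironridge, Hollowpine, Briarlake, Cedarfen, Elkhorn, Fernhollow
Last habitat: Greywater with 74 animals

Round 1: Briarlake=7 Cedarfen=11 Elkhorn=9 Fernhollow=9 Greywater=3 Hollowpine=13 Ironridge=22 → close Ironridge (overflow 9)
  22÷6 = 3 each, +1 to first 4
Round 2: Briarlake=11 Cedarfen=15 Elkhorn=13 Fernhollow=13 Greywater=6 Hollowpine=16 → close Hollowpine (overflow 6)
  16÷5 = 3 each, +1 to first 1
Round 3: Briarlake=15 Cedarfen=18 Elkhorn=16 Fernhollow=16 Greywater=9 → close Briarlake (overflow 9)
  15÷4 = 3 each, +1 to first 3
Round 4: Cedarfen=22 Elkhorn=20 Fernhollow=20 Greywater=12 → close Cedarfen (overflow 10)
  22÷3 = 7 each, +1 to first 1
Round 5: Elkhorn=28 Fernhollow=27 Greywater=19 → close Elkhorn (overflow 18)
  28÷2 = 14 each, +1 to first 0
Round 6: Fernhollow=41 Greywater=33 → close Fernhollow (overflow 28)
  41÷1 = 41 each, +1 to first 0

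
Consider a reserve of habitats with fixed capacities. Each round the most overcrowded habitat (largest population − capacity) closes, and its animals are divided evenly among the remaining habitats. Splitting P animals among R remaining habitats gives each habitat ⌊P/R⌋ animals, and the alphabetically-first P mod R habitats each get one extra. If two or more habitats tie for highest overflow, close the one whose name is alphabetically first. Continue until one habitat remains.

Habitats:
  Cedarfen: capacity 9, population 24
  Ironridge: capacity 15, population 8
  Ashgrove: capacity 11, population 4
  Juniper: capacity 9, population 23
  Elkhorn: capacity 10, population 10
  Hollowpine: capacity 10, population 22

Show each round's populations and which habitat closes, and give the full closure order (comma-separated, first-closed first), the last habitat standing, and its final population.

Round 1: Ashgrove=4 Cedarfen=24 Elkhorn=10 Hollowpine=22 Ironridge=8 Juniper=23 → close Cedarfen (overflow 15)
  24÷5 = 4 each, +1 to first 4
Round 2: Ashgrove=9 Elkhorn=15 Hollowpine=27 Ironridge=13 Juniper=27 → close Juniper (overflow 18)
  27÷4 = 6 each, +1 to first 3
Round 3: Ashgrove=16 Elkhorn=22 Hollowpine=34 Ironridge=19 → close Hollowpine (overflow 24)
  34÷3 = 11 each, +1 to first 1
Round 4: Ashgrove=28 Elkhorn=33 Ironridge=30 → close Elkhorn (overflow 23)
  33÷2 = 16 each, +1 to first 1
Round 5: Ashgrove=45 Ironridge=46 → close Ashgrove (overflow 34)
  45÷1 = 45 each, +1 to first 0

Closure order: Cedarfen, Juniper, Hollowpine, Elkhorn, Ashgrove
Last habitat: Ironridge with 91 animals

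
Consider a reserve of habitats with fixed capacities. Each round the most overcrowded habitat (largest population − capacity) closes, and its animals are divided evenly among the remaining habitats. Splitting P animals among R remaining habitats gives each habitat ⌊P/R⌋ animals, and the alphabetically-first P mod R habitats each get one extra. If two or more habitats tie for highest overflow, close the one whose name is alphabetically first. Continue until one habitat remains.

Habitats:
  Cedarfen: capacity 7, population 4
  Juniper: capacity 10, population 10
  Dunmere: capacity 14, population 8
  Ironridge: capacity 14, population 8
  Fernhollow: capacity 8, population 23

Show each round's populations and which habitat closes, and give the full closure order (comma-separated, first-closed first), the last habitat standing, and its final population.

Round 1: Cedarfen=4 Dunmere=8 Fernhollow=23 Ironridge=8 Juniper=10 → close Fernhollow (overflow 15)
  23÷4 = 5 each, +1 to first 3
Round 2: Cedarfen=10 Dunmere=14 Ironridge=14 Juniper=15 → close Juniper (overflow 5)
  15÷3 = 5 each, +1 to first 0
Round 3: Cedarfen=15 Dunmere=19 Ironridge=19 → close Cedarfen (overflow 8)
  15÷2 = 7 each, +1 to first 1
Round 4: Dunmere=27 Ironridge=26 → close Dunmere (overflow 13)
  27÷1 = 27 each, +1 to first 0

Closure order: Fernhollow, Juniper, Cedarfen, Dunmere
Last habitat: Ironridge with 53 animals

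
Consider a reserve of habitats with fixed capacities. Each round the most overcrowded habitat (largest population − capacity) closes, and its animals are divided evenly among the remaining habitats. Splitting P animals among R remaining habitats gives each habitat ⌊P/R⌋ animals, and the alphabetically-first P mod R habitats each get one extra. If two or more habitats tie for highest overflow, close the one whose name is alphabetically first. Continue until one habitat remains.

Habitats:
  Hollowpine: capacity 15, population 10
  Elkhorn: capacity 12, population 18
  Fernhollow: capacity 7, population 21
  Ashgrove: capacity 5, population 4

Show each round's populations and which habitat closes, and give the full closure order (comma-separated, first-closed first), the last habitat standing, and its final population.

Round 1: Ashgrove=4 Elkhorn=18 Fernhollow=21 Hollowpine=10 → close Fernhollow (overflow 14)
  21÷3 = 7 each, +1 to first 0
Round 2: Ashgrove=11 Elkhorn=25 Hollowpine=17 → close Elkhorn (overflow 13)
  25÷2 = 12 each, +1 to first 1
Round 3: Ashgrove=24 Hollowpine=29 → close Ashgrove (overflow 19)
  24÷1 = 24 each, +1 to first 0

Closure order: Fernhollow, Elkhorn, Ashgrove
Last habitat: Hollowpine with 53 animals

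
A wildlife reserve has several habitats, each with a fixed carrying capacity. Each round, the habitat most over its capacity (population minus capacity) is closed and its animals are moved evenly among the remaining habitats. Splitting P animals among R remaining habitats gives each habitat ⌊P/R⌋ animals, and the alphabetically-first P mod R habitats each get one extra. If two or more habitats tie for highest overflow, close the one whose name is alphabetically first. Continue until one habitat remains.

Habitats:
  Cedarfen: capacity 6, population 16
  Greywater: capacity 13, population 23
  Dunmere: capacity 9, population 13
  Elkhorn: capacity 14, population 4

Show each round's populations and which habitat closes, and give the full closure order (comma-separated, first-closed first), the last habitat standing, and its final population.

Round 1: Cedarfen=16 Dunmere=13 Elkhorn=4 Greywater=23 → close Cedarfen (overflow 10)
  16÷3 = 5 each, +1 to first 1
Round 2: Dunmere=19 Elkhorn=9 Greywater=28 → close Greywater (overflow 15)
  28÷2 = 14 each, +1 to first 0
Round 3: Dunmere=33 Elkhorn=23 → close Dunmere (overflow 24)
  33÷1 = 33 each, +1 to first 0

Closure order: Cedarfen, Greywater, Dunmere
Last habitat: Elkhorn with 56 animals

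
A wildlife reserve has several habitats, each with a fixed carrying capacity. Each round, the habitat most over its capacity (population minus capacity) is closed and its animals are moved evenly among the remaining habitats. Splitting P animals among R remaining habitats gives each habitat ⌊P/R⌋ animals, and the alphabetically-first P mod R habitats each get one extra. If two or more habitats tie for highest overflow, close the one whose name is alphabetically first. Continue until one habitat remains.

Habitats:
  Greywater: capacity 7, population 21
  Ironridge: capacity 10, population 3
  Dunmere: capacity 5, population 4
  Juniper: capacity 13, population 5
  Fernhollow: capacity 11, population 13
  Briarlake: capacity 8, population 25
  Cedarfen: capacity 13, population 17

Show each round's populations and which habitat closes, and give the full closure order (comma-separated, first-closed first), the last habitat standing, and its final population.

Round 1: Briarlake=25 Cedarfen=17 Dunmere=4 Fernhollow=13 Greywater=21 Ironridge=3 Juniper=5 → close Briarlake (overflow 17)
  25÷6 = 4 each, +1 to first 1
Round 2: Cedarfen=22 Dunmere=8 Fernhollow=17 Greywater=25 Ironridge=7 Juniper=9 → close Greywater (overflow 18)
  25÷5 = 5 each, +1 to first 0
Round 3: Cedarfen=27 Dunmere=13 Fernhollow=22 Ironridge=12 Juniper=14 → close Cedarfen (overflow 14)
  27÷4 = 6 each, +1 to first 3
Round 4: Dunmere=20 Fernhollow=29 Ironridge=19 Juniper=20 → close Fernhollow (overflow 18)
  29÷3 = 9 each, +1 to first 2
Round 5: Dunmere=30 Ironridge=29 Juniper=29 → close Dunmere (overflow 25)
  30÷2 = 15 each, +1 to first 0
Round 6: Ironridge=44 Juniper=44 → close Ironridge (overflow 34)
  44÷1 = 44 each, +1 to first 0

Closure order: Briarlake, Greywater, Cedarfen, Fernhollow, Dunmere, Ironridge
Last habitat: Juniper with 88 animals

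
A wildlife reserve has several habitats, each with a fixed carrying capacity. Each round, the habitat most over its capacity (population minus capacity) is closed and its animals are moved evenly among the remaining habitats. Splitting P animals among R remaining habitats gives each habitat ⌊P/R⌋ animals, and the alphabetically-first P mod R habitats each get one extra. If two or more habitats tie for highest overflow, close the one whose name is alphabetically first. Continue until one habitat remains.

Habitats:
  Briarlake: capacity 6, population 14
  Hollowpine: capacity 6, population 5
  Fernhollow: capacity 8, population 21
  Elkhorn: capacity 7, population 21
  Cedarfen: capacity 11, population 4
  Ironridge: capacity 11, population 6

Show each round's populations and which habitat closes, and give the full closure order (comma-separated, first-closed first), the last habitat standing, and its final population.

Closure order: Elkhorn, Fernhollow, Briarlake, Hollowpine, Ironridge
Last habitat: Cedarfen with 71 animals

Round 1: Briarlake=14 Cedarfen=4 Elkhorn=21 Fernhollow=21 Hollowpine=5 Ironridge=6 → close Elkhorn (overflow 14)
  21÷5 = 4 each, +1 to first 1
Round 2: Briarlake=19 Cedarfen=8 Fernhollow=25 Hollowpine=9 Ironridge=10 → close Fernhollow (overflow 17)
  25÷4 = 6 each, +1 to first 1
Round 3: Briarlake=26 Cedarfen=14 Hollowpine=15 Ironridge=16 → close Briarlake (overflow 20)
  26÷3 = 8 each, +1 to first 2
Round 4: Cedarfen=23 Hollowpine=24 Ironridge=24 → close Hollowpine (overflow 18)
  24÷2 = 12 each, +1 to first 0
Round 5: Cedarfen=35 Ironridge=36 → close Ironridge (overflow 25)
  36÷1 = 36 each, +1 to first 0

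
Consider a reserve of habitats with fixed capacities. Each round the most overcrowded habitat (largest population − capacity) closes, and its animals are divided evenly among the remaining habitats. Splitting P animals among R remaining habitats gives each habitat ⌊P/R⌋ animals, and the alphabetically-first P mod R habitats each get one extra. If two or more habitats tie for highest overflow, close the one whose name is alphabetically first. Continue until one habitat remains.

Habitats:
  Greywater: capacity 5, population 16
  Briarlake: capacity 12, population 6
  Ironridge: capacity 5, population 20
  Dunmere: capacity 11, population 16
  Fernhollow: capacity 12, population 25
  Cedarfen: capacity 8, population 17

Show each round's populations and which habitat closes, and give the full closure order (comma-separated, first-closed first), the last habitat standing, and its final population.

Round 1: Briarlake=6 Cedarfen=17 Dunmere=16 Fernhollow=25 Greywater=16 Ironridge=20 → close Ironridge (overflow 15)
  20÷5 = 4 each, +1 to first 0
Round 2: Briarlake=10 Cedarfen=21 Dunmere=20 Fernhollow=29 Greywater=20 → close Fernhollow (overflow 17)
  29÷4 = 7 each, +1 to first 1
Round 3: Briarlake=18 Cedarfen=28 Dunmere=27 Greywater=27 → close Greywater (overflow 22)
  27÷3 = 9 each, +1 to first 0
Round 4: Briarlake=27 Cedarfen=37 Dunmere=36 → close Cedarfen (overflow 29)
  37÷2 = 18 each, +1 to first 1
Round 5: Briarlake=46 Dunmere=54 → close Dunmere (overflow 43)
  54÷1 = 54 each, +1 to first 0

Closure order: Ironridge, Fernhollow, Greywater, Cedarfen, Dunmere
Last habitat: Briarlake with 100 animals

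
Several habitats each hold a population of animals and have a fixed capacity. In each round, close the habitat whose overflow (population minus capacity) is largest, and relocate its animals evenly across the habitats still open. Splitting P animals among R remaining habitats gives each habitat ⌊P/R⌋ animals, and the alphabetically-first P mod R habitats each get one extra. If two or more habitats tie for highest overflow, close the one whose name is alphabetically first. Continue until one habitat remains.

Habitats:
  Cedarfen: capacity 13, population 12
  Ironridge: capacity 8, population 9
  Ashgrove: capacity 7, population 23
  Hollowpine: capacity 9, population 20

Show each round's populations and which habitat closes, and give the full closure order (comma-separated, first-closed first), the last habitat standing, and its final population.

Closure order: Ashgrove, Hollowpine, Ironridge
Last habitat: Cedarfen with 64 animals

Round 1: Ashgrove=23 Cedarfen=12 Hollowpine=20 Ironridge=9 → close Ashgrove (overflow 16)
  23÷3 = 7 each, +1 to first 2
Round 2: Cedarfen=20 Hollowpine=28 Ironridge=16 → close Hollowpine (overflow 19)
  28÷2 = 14 each, +1 to first 0
Round 3: Cedarfen=34 Ironridge=30 → close Ironridge (overflow 22)
  30÷1 = 30 each, +1 to first 0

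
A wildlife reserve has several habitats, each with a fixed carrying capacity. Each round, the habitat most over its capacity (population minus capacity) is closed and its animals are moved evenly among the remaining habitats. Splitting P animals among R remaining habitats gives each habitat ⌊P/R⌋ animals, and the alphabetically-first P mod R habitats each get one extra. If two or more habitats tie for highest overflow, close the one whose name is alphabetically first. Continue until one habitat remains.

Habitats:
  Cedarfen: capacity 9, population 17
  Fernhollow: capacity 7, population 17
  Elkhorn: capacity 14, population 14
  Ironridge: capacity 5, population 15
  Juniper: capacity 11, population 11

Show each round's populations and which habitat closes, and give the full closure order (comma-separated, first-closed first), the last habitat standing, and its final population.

Round 1: Cedarfen=17 Elkhorn=14 Fernhollow=17 Ironridge=15 Juniper=11 → close Fernhollow (overflow 10)
  17÷4 = 4 each, +1 to first 1
Round 2: Cedarfen=22 Elkhorn=18 Ironridge=19 Juniper=15 → close Ironridge (overflow 14)
  19÷3 = 6 each, +1 to first 1
Round 3: Cedarfen=29 Elkhorn=24 Juniper=21 → close Cedarfen (overflow 20)
  29÷2 = 14 each, +1 to first 1
Round 4: Elkhorn=39 Juniper=35 → close Elkhorn (overflow 25)
  39÷1 = 39 each, +1 to first 0

Closure order: Fernhollow, Ironridge, Cedarfen, Elkhorn
Last habitat: Juniper with 74 animals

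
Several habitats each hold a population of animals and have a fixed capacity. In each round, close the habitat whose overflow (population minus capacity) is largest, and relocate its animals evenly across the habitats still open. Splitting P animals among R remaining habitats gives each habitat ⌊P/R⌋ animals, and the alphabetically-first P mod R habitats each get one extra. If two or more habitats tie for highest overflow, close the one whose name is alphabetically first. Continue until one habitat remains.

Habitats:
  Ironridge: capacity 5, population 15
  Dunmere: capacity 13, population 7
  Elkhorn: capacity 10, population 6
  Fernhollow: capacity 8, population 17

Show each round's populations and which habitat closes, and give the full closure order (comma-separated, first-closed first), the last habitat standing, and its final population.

Round 1: Dunmere=7 Elkhorn=6 Fernhollow=17 Ironridge=15 → close Ironridge (overflow 10)
  15÷3 = 5 each, +1 to first 0
Round 2: Dunmere=12 Elkhorn=11 Fernhollow=22 → close Fernhollow (overflow 14)
  22÷2 = 11 each, +1 to first 0
Round 3: Dunmere=23 Elkhorn=22 → close Elkhorn (overflow 12)
  22÷1 = 22 each, +1 to first 0

Closure order: Ironridge, Fernhollow, Elkhorn
Last habitat: Dunmere with 45 animals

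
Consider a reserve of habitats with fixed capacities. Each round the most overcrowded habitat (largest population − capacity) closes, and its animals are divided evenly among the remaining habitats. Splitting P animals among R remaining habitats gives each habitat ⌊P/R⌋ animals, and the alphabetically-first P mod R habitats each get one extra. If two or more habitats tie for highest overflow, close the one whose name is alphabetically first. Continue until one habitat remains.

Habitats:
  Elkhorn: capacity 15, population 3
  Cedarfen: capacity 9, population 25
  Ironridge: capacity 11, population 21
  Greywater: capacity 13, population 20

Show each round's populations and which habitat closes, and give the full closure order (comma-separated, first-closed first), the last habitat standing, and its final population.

Closure order: Cedarfen, Ironridge, Greywater
Last habitat: Elkhorn with 69 animals

Round 1: Cedarfen=25 Elkhorn=3 Greywater=20 Ironridge=21 → close Cedarfen (overflow 16)
  25÷3 = 8 each, +1 to first 1
Round 2: Elkhorn=12 Greywater=28 Ironridge=29 → close Ironridge (overflow 18)
  29÷2 = 14 each, +1 to first 1
Round 3: Elkhorn=27 Greywater=42 → close Greywater (overflow 29)
  42÷1 = 42 each, +1 to first 0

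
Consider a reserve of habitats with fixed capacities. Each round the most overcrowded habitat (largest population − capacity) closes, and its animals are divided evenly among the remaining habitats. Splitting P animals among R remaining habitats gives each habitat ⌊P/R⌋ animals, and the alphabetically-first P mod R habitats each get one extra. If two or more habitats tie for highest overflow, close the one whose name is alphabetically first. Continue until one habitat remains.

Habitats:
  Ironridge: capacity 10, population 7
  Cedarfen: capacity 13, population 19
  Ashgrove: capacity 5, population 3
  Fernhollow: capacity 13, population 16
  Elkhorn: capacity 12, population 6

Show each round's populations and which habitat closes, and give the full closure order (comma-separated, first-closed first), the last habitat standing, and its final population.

Closure order: Cedarfen, Fernhollow, Ashgrove, Ironridge
Last habitat: Elkhorn with 51 animals

Round 1: Ashgrove=3 Cedarfen=19 Elkhorn=6 Fernhollow=16 Ironridge=7 → close Cedarfen (overflow 6)
  19÷4 = 4 each, +1 to first 3
Round 2: Ashgrove=8 Elkhorn=11 Fernhollow=21 Ironridge=11 → close Fernhollow (overflow 8)
  21÷3 = 7 each, +1 to first 0
Round 3: Ashgrove=15 Elkhorn=18 Ironridge=18 → close Ashgrove (overflow 10)
  15÷2 = 7 each, +1 to first 1
Round 4: Elkhorn=26 Ironridge=25 → close Ironridge (overflow 15)
  25÷1 = 25 each, +1 to first 0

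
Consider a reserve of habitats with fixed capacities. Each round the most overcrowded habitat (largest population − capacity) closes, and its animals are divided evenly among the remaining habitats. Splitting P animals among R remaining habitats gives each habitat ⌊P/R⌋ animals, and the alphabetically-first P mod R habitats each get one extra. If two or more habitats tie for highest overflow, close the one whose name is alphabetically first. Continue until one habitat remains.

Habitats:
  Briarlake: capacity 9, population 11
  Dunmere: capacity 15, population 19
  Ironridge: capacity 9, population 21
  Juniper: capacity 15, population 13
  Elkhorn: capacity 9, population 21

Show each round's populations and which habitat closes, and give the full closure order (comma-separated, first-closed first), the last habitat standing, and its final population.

Round 1: Briarlake=11 Dunmere=19 Elkhorn=21 Ironridge=21 Juniper=13 → close Elkhorn (overflow 12)
  21÷4 = 5 each, +1 to first 1
Round 2: Briarlake=17 Dunmere=24 Ironridge=26 Juniper=18 → close Ironridge (overflow 17)
  26÷3 = 8 each, +1 to first 2
Round 3: Briarlake=26 Dunmere=33 Juniper=26 → close Dunmere (overflow 18)
  33÷2 = 16 each, +1 to first 1
Round 4: Briarlake=43 Juniper=42 → close Briarlake (overflow 34)
  43÷1 = 43 each, +1 to first 0

Closure order: Elkhorn, Ironridge, Dunmere, Briarlake
Last habitat: Juniper with 85 animals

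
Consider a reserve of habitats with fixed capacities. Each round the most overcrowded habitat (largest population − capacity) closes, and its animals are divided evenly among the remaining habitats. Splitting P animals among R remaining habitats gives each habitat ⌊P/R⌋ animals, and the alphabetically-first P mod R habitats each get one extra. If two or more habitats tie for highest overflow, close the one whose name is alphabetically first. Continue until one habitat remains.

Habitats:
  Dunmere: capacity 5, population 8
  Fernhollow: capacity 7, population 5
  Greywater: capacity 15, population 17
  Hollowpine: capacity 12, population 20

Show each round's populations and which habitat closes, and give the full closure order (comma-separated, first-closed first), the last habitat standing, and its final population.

Closure order: Hollowpine, Dunmere, Greywater
Last habitat: Fernhollow with 50 animals

Round 1: Dunmere=8 Fernhollow=5 Greywater=17 Hollowpine=20 → close Hollowpine (overflow 8)
  20÷3 = 6 each, +1 to first 2
Round 2: Dunmere=15 Fernhollow=12 Greywater=23 → close Dunmere (overflow 10)
  15÷2 = 7 each, +1 to first 1
Round 3: Fernhollow=20 Greywater=30 → close Greywater (overflow 15)
  30÷1 = 30 each, +1 to first 0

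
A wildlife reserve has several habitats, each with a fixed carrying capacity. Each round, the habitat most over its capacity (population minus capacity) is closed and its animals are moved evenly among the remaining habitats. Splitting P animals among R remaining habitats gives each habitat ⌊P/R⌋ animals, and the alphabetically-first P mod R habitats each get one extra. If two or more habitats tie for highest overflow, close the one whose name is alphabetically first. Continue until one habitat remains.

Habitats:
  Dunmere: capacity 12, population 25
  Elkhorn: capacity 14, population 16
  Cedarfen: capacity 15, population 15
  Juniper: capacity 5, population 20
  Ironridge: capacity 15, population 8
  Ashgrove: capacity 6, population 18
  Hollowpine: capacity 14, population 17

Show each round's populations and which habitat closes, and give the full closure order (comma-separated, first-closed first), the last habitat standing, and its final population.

Round 1: Ashgrove=18 Cedarfen=15 Dunmere=25 Elkhorn=16 Hollowpine=17 Ironridge=8 Juniper=20 → close Juniper (overflow 15)
  20÷6 = 3 each, +1 to first 2
Round 2: Ashgrove=22 Cedarfen=19 Dunmere=28 Elkhorn=19 Hollowpine=20 Ironridge=11 → close Ashgrove (overflow 16)
  22÷5 = 4 each, +1 to first 2
Round 3: Cedarfen=24 Dunmere=33 Elkhorn=23 Hollowpine=24 Ironridge=15 → close Dunmere (overflow 21)
  33÷4 = 8 each, +1 to first 1
Round 4: Cedarfen=33 Elkhorn=31 Hollowpine=32 Ironridge=23 → close Cedarfen (overflow 18)
  33÷3 = 11 each, +1 to first 0
Round 5: Elkhorn=42 Hollowpine=43 Ironridge=34 → close Hollowpine (overflow 29)
  43÷2 = 21 each, +1 to first 1
Round 6: Elkhorn=64 Ironridge=55 → close Elkhorn (overflow 50)
  64÷1 = 64 each, +1 to first 0

Closure order: Juniper, Ashgrove, Dunmere, Cedarfen, Hollowpine, Elkhorn
Last habitat: Ironridge with 119 animals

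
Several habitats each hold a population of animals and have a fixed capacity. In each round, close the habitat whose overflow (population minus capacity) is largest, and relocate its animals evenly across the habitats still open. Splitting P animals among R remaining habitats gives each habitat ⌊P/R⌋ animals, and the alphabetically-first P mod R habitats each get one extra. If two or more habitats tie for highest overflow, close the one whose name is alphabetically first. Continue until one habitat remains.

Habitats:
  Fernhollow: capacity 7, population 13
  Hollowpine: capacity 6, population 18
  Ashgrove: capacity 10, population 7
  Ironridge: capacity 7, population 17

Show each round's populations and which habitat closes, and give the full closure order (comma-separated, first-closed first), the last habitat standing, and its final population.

Closure order: Hollowpine, Ironridge, Fernhollow
Last habitat: Ashgrove with 55 animals

Round 1: Ashgrove=7 Fernhollow=13 Hollowpine=18 Ironridge=17 → close Hollowpine (overflow 12)
  18÷3 = 6 each, +1 to first 0
Round 2: Ashgrove=13 Fernhollow=19 Ironridge=23 → close Ironridge (overflow 16)
  23÷2 = 11 each, +1 to first 1
Round 3: Ashgrove=25 Fernhollow=30 → close Fernhollow (overflow 23)
  30÷1 = 30 each, +1 to first 0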